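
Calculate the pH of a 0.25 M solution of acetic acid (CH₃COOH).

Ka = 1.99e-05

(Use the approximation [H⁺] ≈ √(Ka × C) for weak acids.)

[H⁺] = √(Ka × C) = √(1.99e-05 × 0.25) = 2.2305e-03. pH = -log(2.2305e-03)

pH = 2.65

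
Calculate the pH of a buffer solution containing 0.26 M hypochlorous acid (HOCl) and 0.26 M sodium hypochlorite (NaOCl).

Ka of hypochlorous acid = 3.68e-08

pKa = -log(3.68e-08) = 7.43. pH = pKa + log([A⁻]/[HA]) = 7.43 + log(0.26/0.26)

pH = 7.43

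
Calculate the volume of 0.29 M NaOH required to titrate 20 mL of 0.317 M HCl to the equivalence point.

At equivalence: moles acid = moles base. moles HCl = 0.317 × 20/1000 = 0.00634 mol. V_base = moles / 0.29 × 1000 = 21.9 mL.

V_{base} = 21.9 mL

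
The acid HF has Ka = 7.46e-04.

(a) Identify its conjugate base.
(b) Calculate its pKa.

(a) The conjugate base is formed by removing one H⁺ from HF, giving F⁻. (b) pKa = -log(Ka) = -log(7.46e-04) = 3.13.

Conjugate base: F⁻; pK_a = 3.13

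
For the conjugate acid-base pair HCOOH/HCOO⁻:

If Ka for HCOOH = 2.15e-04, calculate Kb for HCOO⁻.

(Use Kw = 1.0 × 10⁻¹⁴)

For a conjugate pair Ka × Kb = Kw, so Kb = Kw/Ka = 1.0 × 10⁻¹⁴ / 2.15e-04 = 4.65e-11.

K_b = 4.65e-11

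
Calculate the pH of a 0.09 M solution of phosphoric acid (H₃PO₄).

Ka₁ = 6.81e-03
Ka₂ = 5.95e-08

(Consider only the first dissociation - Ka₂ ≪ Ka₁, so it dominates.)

First dissociation dominates. From Ka₁ = [H⁺][HA⁻]/[H₂A], x² + Ka₁·x − Ka₁·C = 0 with C = 0.09 M and Ka₁ = 6.81e-03. Solving: [H⁺] = (−Ka₁ + √(Ka₁² + 4·Ka₁·C)) / 2 = 2.1585e-02 M. pH = -log(2.1585e-02) = 1.67.

pH = 1.67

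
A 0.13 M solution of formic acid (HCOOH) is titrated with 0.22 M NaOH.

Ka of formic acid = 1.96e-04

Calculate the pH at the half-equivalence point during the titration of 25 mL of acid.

At half-equivalence [HA] = [A⁻], so Henderson-Hasselbalch gives pH = pKa = -log(1.96e-04) = 3.71.

pH = pKa = 3.71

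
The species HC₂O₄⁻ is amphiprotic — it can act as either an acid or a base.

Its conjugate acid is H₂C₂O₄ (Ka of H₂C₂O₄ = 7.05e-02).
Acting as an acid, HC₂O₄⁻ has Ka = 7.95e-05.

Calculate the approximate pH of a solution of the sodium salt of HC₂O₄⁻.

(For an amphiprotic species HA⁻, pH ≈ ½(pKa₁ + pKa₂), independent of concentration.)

pKa₁ = -log(7.05e-02) = 1.15; pKa₂ = -log(7.95e-05) = 4.10. For an amphiprotic species, pH ≈ ½(pKa₁ + pKa₂) = ½(1.15 + 4.10) = 2.63.

pH = 2.63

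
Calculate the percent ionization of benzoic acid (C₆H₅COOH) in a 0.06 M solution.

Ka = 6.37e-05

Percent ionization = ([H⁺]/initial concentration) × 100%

Using Ka equilibrium: x² + Ka×x - Ka×C = 0. Solving: [H⁺] = 1.9234e-03. Percent = (1.9234e-03/0.06) × 100

Percent ionization = 3.21%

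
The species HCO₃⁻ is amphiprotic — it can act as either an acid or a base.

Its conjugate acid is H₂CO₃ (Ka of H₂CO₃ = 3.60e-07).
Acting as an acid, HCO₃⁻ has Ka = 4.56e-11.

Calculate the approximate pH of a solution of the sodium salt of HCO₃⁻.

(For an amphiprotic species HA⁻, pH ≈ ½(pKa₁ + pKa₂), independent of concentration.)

pKa₁ = -log(3.60e-07) = 6.44; pKa₂ = -log(4.56e-11) = 10.34. For an amphiprotic species, pH ≈ ½(pKa₁ + pKa₂) = ½(6.44 + 10.34) = 8.39.

pH = 8.39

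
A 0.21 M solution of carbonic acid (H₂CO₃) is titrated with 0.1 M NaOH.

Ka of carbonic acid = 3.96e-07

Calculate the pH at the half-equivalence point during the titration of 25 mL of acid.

At half-equivalence [HA] = [A⁻], so Henderson-Hasselbalch gives pH = pKa = -log(3.96e-07) = 6.40.

pH = pKa = 6.40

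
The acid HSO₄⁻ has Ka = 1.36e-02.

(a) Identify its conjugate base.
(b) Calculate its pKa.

(a) The conjugate base is formed by removing one H⁺ from HSO₄⁻, giving SO₄²⁻. (b) pKa = -log(Ka) = -log(1.36e-02) = 1.87.

Conjugate base: SO₄²⁻; pK_a = 1.87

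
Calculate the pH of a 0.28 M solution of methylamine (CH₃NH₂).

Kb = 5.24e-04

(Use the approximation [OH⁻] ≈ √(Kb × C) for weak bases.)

[OH⁻] = √(Kb × C) = √(5.24e-04 × 0.28) = 1.2113e-02. pOH = 1.92, pH = 14 - pOH

pH = 12.08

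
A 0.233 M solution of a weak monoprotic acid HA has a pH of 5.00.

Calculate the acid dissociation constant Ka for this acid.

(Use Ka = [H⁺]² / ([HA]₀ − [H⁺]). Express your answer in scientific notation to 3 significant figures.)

[H⁺] = 10^(−pH) = 10^(−5.00) = 1.000e-05 M. For HA ⇌ H⁺ + A⁻, Ka = [H⁺][A⁻]/[HA] = [H⁺]² / ([HA]₀ − [H⁺]) = (1.000e-05)² / (0.233 − 1.000e-05) = 4.29e-10.

K_a = 4.29e-10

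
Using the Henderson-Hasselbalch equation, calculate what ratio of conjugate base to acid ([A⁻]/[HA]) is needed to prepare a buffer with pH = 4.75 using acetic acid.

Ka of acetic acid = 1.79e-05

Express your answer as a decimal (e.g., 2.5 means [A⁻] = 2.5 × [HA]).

pKa = -log(1.79e-05) = 4.7471. pH = pKa + log([A⁻]/[HA]), so log([A⁻]/[HA]) = pH − pKa = 4.75 − 4.7471 = 0.0029. [A⁻]/[HA] = 10^(0.0029) = 1.01

[A⁻]/[HA] = 1.01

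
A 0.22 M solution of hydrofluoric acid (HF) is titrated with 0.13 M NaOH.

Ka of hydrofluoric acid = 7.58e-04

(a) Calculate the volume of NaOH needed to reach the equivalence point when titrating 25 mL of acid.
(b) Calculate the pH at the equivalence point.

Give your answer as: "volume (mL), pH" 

moles acid = 0.22 × 25/1000 = 0.0055 mol; V_base = moles/0.13 × 1000 = 42.3 mL. At equivalence only the conjugate base is present: [A⁻] = 0.0055/0.067 = 8.1714e-02 M. Kb = Kw/Ka = 1.32e-11; [OH⁻] = √(Kb × [A⁻]) = 1.0383e-06; pOH = 5.98; pH = 14 - pOH = 8.02.

V = 42.3 mL, pH = 8.02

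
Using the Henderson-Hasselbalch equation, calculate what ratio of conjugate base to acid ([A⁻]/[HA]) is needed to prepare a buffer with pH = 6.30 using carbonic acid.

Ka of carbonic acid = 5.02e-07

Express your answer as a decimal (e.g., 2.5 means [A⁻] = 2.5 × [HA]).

pKa = -log(5.02e-07) = 6.2993. pH = pKa + log([A⁻]/[HA]), so log([A⁻]/[HA]) = pH − pKa = 6.30 − 6.2993 = 0.0007. [A⁻]/[HA] = 10^(0.0007) = 1.00

[A⁻]/[HA] = 1.00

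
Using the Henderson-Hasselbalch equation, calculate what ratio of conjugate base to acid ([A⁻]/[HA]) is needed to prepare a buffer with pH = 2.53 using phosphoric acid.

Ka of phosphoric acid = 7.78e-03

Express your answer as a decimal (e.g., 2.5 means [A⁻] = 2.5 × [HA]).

pKa = -log(7.78e-03) = 2.1090. pH = pKa + log([A⁻]/[HA]), so log([A⁻]/[HA]) = pH − pKa = 2.53 − 2.1090 = 0.4210. [A⁻]/[HA] = 10^(0.4210) = 2.64

[A⁻]/[HA] = 2.64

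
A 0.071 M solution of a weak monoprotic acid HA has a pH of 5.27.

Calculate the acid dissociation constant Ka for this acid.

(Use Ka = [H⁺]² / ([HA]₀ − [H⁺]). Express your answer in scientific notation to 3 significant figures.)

[H⁺] = 10^(−pH) = 10^(−5.27) = 5.370e-06 M. For HA ⇌ H⁺ + A⁻, Ka = [H⁺][A⁻]/[HA] = [H⁺]² / ([HA]₀ − [H⁺]) = (5.370e-06)² / (0.071 − 5.370e-06) = 4.06e-10.

K_a = 4.06e-10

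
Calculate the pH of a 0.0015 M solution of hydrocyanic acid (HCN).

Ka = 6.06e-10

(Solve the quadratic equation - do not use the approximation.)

x² + Ka×x - Ka×C = 0. Using quadratic formula: [H⁺] = 9.5311e-07

pH = 6.02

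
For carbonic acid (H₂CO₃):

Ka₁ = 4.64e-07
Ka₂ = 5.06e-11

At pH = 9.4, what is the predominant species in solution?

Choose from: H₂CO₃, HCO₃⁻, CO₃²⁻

pKa₁ = 6.33, pKa₂ = 10.30. For a polyprotic acid the predominant species crosses at each pKa: below pKa_n the protonated form dominates, above it the deprotonated form does. At pH = 9.4, the predominant species is HCO₃⁻.

HCO₃⁻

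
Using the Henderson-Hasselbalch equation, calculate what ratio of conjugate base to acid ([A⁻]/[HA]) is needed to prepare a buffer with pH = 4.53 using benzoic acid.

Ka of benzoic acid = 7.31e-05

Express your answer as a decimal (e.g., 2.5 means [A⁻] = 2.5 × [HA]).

pKa = -log(7.31e-05) = 4.1361. pH = pKa + log([A⁻]/[HA]), so log([A⁻]/[HA]) = pH − pKa = 4.53 − 4.1361 = 0.3939. [A⁻]/[HA] = 10^(0.3939) = 2.48

[A⁻]/[HA] = 2.48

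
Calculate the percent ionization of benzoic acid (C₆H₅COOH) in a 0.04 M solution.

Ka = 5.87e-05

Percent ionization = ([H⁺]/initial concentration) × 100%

Using Ka equilibrium: x² + Ka×x - Ka×C = 0. Solving: [H⁺] = 1.5032e-03. Percent = (1.5032e-03/0.04) × 100

Percent ionization = 3.76%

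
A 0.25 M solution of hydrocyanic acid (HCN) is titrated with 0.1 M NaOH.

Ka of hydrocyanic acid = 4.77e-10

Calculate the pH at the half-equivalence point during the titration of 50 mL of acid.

At half-equivalence [HA] = [A⁻], so Henderson-Hasselbalch gives pH = pKa = -log(4.77e-10) = 9.32.

pH = pKa = 9.32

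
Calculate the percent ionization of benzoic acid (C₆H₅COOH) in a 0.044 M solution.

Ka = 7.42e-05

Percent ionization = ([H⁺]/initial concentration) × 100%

Using Ka equilibrium: x² + Ka×x - Ka×C = 0. Solving: [H⁺] = 1.7702e-03. Percent = (1.7702e-03/0.044) × 100

Percent ionization = 4.02%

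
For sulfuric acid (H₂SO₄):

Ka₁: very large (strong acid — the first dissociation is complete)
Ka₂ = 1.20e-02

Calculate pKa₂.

pKa₂ = -log(Ka₂) = -log(1.20e-02) = 1.92.

pK_{a2} = 1.92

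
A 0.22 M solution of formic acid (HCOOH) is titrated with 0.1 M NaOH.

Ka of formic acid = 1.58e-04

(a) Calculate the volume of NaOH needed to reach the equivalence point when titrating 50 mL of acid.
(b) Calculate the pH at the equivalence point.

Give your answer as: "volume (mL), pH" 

moles acid = 0.22 × 50/1000 = 0.011 mol; V_base = moles/0.1 × 1000 = 110.0 mL. At equivalence only the conjugate base is present: [A⁻] = 0.011/0.160 = 6.8750e-02 M. Kb = Kw/Ka = 6.33e-11; [OH⁻] = √(Kb × [A⁻]) = 2.0860e-06; pOH = 5.68; pH = 14 - pOH = 8.32.

V = 110.0 mL, pH = 8.32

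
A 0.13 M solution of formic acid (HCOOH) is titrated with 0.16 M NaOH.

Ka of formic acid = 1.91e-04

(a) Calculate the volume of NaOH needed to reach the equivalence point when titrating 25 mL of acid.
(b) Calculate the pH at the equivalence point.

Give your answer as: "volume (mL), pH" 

moles acid = 0.13 × 25/1000 = 0.00325 mol; V_base = moles/0.16 × 1000 = 20.3 mL. At equivalence only the conjugate base is present: [A⁻] = 0.00325/0.045 = 7.1724e-02 M. Kb = Kw/Ka = 5.24e-11; [OH⁻] = √(Kb × [A⁻]) = 1.9378e-06; pOH = 5.71; pH = 14 - pOH = 8.29.

V = 20.3 mL, pH = 8.29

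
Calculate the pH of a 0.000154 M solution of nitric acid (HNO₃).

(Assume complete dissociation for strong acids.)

[H⁺] = 0.000154 M for strong acid. pH = -log[H⁺] = -log(0.000154)

pH = 3.81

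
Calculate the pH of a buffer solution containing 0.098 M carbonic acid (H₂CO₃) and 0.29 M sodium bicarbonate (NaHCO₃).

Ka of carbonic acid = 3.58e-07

pKa = -log(3.58e-07) = 6.45. pH = pKa + log([A⁻]/[HA]) = 6.45 + log(0.29/0.098)

pH = 6.92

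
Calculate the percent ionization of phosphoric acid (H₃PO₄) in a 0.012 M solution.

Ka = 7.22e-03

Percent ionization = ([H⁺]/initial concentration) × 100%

Using Ka equilibrium: x² + Ka×x - Ka×C = 0. Solving: [H⁺] = 6.3736e-03. Percent = (6.3736e-03/0.012) × 100

Percent ionization = 53.1%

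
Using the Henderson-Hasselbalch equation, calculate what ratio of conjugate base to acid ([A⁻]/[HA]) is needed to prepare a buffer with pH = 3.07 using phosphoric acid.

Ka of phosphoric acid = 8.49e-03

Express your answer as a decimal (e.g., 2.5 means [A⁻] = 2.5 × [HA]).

pKa = -log(8.49e-03) = 2.0711. pH = pKa + log([A⁻]/[HA]), so log([A⁻]/[HA]) = pH − pKa = 3.07 − 2.0711 = 0.9989. [A⁻]/[HA] = 10^(0.9989) = 9.97

[A⁻]/[HA] = 9.97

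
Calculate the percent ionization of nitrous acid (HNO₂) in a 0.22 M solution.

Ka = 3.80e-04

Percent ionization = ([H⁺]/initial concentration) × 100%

Using Ka equilibrium: x² + Ka×x - Ka×C = 0. Solving: [H⁺] = 8.9553e-03. Percent = (8.9553e-03/0.22) × 100

Percent ionization = 4.07%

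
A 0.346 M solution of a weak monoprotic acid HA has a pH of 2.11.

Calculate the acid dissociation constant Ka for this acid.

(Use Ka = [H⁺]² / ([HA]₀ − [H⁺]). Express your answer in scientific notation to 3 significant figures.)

[H⁺] = 10^(−pH) = 10^(−2.11) = 7.762e-03 M. For HA ⇌ H⁺ + A⁻, Ka = [H⁺][A⁻]/[HA] = [H⁺]² / ([HA]₀ − [H⁺]) = (7.762e-03)² / (0.346 − 7.762e-03) = 1.78e-04.

K_a = 1.78e-04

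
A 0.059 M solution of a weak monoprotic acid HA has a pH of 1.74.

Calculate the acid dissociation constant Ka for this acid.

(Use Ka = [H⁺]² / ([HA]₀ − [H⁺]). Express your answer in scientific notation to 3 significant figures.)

[H⁺] = 10^(−pH) = 10^(−1.74) = 1.820e-02 M. For HA ⇌ H⁺ + A⁻, Ka = [H⁺][A⁻]/[HA] = [H⁺]² / ([HA]₀ − [H⁺]) = (1.820e-02)² / (0.059 − 1.820e-02) = 8.12e-03.

K_a = 8.12e-03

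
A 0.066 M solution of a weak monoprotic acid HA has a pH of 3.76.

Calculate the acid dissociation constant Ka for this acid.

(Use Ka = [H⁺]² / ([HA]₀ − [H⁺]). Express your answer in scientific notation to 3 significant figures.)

[H⁺] = 10^(−pH) = 10^(−3.76) = 1.738e-04 M. For HA ⇌ H⁺ + A⁻, Ka = [H⁺][A⁻]/[HA] = [H⁺]² / ([HA]₀ − [H⁺]) = (1.738e-04)² / (0.066 − 1.738e-04) = 4.59e-07.

K_a = 4.59e-07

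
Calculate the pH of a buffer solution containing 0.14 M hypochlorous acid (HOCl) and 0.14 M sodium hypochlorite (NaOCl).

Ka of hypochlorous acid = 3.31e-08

pKa = -log(3.31e-08) = 7.48. pH = pKa + log([A⁻]/[HA]) = 7.48 + log(0.14/0.14)

pH = 7.48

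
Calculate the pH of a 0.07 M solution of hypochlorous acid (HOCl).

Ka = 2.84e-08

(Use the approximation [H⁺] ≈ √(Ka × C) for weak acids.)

[H⁺] = √(Ka × C) = √(2.84e-08 × 0.07) = 4.4587e-05. pH = -log(4.4587e-05)

pH = 4.35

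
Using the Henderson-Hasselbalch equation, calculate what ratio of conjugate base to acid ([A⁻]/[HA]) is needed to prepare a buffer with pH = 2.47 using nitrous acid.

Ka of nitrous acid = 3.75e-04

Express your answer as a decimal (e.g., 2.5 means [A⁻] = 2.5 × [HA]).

pKa = -log(3.75e-04) = 3.4260. pH = pKa + log([A⁻]/[HA]), so log([A⁻]/[HA]) = pH − pKa = 2.47 − 3.4260 = -0.9560. [A⁻]/[HA] = 10^(-0.9560) = 0.111

[A⁻]/[HA] = 0.111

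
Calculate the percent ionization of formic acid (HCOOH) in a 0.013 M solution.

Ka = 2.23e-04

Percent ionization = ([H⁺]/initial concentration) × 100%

Using Ka equilibrium: x² + Ka×x - Ka×C = 0. Solving: [H⁺] = 1.5948e-03. Percent = (1.5948e-03/0.013) × 100

Percent ionization = 12.3%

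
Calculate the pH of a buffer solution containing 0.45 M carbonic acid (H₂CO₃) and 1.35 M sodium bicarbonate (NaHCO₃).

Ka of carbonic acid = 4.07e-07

pKa = -log(4.07e-07) = 6.39. pH = pKa + log([A⁻]/[HA]) = 6.39 + log(1.35/0.45)

pH = 6.87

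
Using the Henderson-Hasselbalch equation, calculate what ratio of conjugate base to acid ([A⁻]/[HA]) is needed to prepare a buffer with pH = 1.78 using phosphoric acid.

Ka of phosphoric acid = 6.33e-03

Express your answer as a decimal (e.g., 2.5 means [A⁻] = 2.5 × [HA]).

pKa = -log(6.33e-03) = 2.1986. pH = pKa + log([A⁻]/[HA]), so log([A⁻]/[HA]) = pH − pKa = 1.78 − 2.1986 = -0.4186. [A⁻]/[HA] = 10^(-0.4186) = 0.381

[A⁻]/[HA] = 0.381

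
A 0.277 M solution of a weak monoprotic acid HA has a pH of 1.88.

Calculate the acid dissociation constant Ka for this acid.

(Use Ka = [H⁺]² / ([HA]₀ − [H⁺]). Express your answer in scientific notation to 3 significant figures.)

[H⁺] = 10^(−pH) = 10^(−1.88) = 1.318e-02 M. For HA ⇌ H⁺ + A⁻, Ka = [H⁺][A⁻]/[HA] = [H⁺]² / ([HA]₀ − [H⁺]) = (1.318e-02)² / (0.277 − 1.318e-02) = 6.59e-04.

K_a = 6.59e-04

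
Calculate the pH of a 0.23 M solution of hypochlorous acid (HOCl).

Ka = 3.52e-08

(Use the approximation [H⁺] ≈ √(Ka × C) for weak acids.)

[H⁺] = √(Ka × C) = √(3.52e-08 × 0.23) = 8.9978e-05. pH = -log(8.9978e-05)

pH = 4.05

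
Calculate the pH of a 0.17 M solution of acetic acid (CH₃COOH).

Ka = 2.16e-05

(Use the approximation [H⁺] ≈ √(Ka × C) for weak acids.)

[H⁺] = √(Ka × C) = √(2.16e-05 × 0.17) = 1.9162e-03. pH = -log(1.9162e-03)

pH = 2.72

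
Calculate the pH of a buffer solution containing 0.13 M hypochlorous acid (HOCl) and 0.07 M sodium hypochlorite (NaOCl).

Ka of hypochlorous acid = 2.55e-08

pKa = -log(2.55e-08) = 7.59. pH = pKa + log([A⁻]/[HA]) = 7.59 + log(0.07/0.13)

pH = 7.32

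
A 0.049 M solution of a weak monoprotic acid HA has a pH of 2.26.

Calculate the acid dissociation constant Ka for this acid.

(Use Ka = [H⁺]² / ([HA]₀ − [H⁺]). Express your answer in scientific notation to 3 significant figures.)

[H⁺] = 10^(−pH) = 10^(−2.26) = 5.495e-03 M. For HA ⇌ H⁺ + A⁻, Ka = [H⁺][A⁻]/[HA] = [H⁺]² / ([HA]₀ − [H⁺]) = (5.495e-03)² / (0.049 − 5.495e-03) = 6.94e-04.

K_a = 6.94e-04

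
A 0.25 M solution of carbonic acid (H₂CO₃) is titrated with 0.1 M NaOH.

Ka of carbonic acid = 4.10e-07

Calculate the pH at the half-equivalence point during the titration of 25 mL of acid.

At half-equivalence [HA] = [A⁻], so Henderson-Hasselbalch gives pH = pKa = -log(4.10e-07) = 6.39.

pH = pKa = 6.39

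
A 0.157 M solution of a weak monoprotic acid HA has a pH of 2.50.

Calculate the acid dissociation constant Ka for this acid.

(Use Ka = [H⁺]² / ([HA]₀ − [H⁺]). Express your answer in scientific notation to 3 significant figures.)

[H⁺] = 10^(−pH) = 10^(−2.50) = 3.162e-03 M. For HA ⇌ H⁺ + A⁻, Ka = [H⁺][A⁻]/[HA] = [H⁺]² / ([HA]₀ − [H⁺]) = (3.162e-03)² / (0.157 − 3.162e-03) = 6.50e-05.

K_a = 6.50e-05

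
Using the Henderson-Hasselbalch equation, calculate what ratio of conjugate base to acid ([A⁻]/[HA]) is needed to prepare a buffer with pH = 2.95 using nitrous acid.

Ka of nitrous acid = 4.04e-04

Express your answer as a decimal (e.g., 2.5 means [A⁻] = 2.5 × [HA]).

pKa = -log(4.04e-04) = 3.3936. pH = pKa + log([A⁻]/[HA]), so log([A⁻]/[HA]) = pH − pKa = 2.95 − 3.3936 = -0.4436. [A⁻]/[HA] = 10^(-0.4436) = 0.360

[A⁻]/[HA] = 0.360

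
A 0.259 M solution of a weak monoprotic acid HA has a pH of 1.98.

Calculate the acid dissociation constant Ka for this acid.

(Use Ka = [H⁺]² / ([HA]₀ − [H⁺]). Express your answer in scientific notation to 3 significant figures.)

[H⁺] = 10^(−pH) = 10^(−1.98) = 1.047e-02 M. For HA ⇌ H⁺ + A⁻, Ka = [H⁺][A⁻]/[HA] = [H⁺]² / ([HA]₀ − [H⁺]) = (1.047e-02)² / (0.259 − 1.047e-02) = 4.41e-04.

K_a = 4.41e-04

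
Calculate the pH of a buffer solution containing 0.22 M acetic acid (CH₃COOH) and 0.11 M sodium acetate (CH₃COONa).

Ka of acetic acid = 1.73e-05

pKa = -log(1.73e-05) = 4.76. pH = pKa + log([A⁻]/[HA]) = 4.76 + log(0.11/0.22)

pH = 4.46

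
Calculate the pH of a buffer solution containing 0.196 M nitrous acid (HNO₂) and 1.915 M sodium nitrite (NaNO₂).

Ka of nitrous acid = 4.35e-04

pKa = -log(4.35e-04) = 3.36. pH = pKa + log([A⁻]/[HA]) = 3.36 + log(1.915/0.196)

pH = 4.35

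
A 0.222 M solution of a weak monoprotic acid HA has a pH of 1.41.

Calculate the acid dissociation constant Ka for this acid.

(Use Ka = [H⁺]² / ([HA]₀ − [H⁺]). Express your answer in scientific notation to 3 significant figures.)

[H⁺] = 10^(−pH) = 10^(−1.41) = 3.890e-02 M. For HA ⇌ H⁺ + A⁻, Ka = [H⁺][A⁻]/[HA] = [H⁺]² / ([HA]₀ − [H⁺]) = (3.890e-02)² / (0.222 − 3.890e-02) = 8.27e-03.

K_a = 8.27e-03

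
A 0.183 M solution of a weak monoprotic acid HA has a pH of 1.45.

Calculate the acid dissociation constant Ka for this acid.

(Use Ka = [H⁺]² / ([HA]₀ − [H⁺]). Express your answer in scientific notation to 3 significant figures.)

[H⁺] = 10^(−pH) = 10^(−1.45) = 3.548e-02 M. For HA ⇌ H⁺ + A⁻, Ka = [H⁺][A⁻]/[HA] = [H⁺]² / ([HA]₀ − [H⁺]) = (3.548e-02)² / (0.183 − 3.548e-02) = 8.53e-03.

K_a = 8.53e-03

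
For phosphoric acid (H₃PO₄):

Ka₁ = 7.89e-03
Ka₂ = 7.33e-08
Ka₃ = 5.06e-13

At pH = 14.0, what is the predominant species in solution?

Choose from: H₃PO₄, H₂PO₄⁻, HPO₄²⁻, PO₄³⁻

pKa₁ = 2.10, pKa₂ = 7.13, pKa₃ = 12.30. For a polyprotic acid the predominant species crosses at each pKa: below pKa_n the protonated form dominates, above it the deprotonated form does. At pH = 14.0, the predominant species is PO₄³⁻.

PO₄³⁻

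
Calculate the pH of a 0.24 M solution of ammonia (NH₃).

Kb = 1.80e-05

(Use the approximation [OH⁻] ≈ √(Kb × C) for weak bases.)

[OH⁻] = √(Kb × C) = √(1.80e-05 × 0.24) = 2.0785e-03. pOH = 2.68, pH = 14 - pOH

pH = 11.32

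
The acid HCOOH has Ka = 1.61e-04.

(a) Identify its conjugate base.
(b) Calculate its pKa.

(a) The conjugate base is formed by removing one H⁺ from HCOOH, giving HCOO⁻. (b) pKa = -log(Ka) = -log(1.61e-04) = 3.79.

Conjugate base: HCOO⁻; pK_a = 3.79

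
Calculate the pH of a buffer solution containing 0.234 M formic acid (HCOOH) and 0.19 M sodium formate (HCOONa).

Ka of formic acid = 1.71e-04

pKa = -log(1.71e-04) = 3.77. pH = pKa + log([A⁻]/[HA]) = 3.77 + log(0.19/0.234)

pH = 3.68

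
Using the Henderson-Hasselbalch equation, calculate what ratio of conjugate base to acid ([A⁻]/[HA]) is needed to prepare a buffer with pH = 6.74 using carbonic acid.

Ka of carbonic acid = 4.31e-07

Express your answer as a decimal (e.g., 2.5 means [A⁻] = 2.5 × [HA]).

pKa = -log(4.31e-07) = 6.3655. pH = pKa + log([A⁻]/[HA]), so log([A⁻]/[HA]) = pH − pKa = 6.74 − 6.3655 = 0.3745. [A⁻]/[HA] = 10^(0.3745) = 2.37

[A⁻]/[HA] = 2.37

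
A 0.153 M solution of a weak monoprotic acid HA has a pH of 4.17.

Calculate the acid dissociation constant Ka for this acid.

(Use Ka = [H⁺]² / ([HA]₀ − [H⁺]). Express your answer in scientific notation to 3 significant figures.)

[H⁺] = 10^(−pH) = 10^(−4.17) = 6.761e-05 M. For HA ⇌ H⁺ + A⁻, Ka = [H⁺][A⁻]/[HA] = [H⁺]² / ([HA]₀ − [H⁺]) = (6.761e-05)² / (0.153 − 6.761e-05) = 2.99e-08.

K_a = 2.99e-08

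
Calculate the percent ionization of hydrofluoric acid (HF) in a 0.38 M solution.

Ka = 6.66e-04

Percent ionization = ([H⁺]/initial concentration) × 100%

Using Ka equilibrium: x² + Ka×x - Ka×C = 0. Solving: [H⁺] = 1.5579e-02. Percent = (1.5579e-02/0.38) × 100

Percent ionization = 4.1%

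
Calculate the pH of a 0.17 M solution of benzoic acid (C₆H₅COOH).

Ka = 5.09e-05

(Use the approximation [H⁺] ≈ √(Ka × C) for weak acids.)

[H⁺] = √(Ka × C) = √(5.09e-05 × 0.17) = 2.9416e-03. pH = -log(2.9416e-03)

pH = 2.53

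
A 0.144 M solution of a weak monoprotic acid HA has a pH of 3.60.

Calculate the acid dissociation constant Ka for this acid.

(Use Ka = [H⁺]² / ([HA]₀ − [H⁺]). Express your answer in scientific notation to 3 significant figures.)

[H⁺] = 10^(−pH) = 10^(−3.60) = 2.512e-04 M. For HA ⇌ H⁺ + A⁻, Ka = [H⁺][A⁻]/[HA] = [H⁺]² / ([HA]₀ − [H⁺]) = (2.512e-04)² / (0.144 − 2.512e-04) = 4.39e-07.

K_a = 4.39e-07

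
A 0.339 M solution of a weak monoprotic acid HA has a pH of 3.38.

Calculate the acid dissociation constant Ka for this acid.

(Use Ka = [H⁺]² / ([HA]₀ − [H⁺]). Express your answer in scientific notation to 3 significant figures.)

[H⁺] = 10^(−pH) = 10^(−3.38) = 4.169e-04 M. For HA ⇌ H⁺ + A⁻, Ka = [H⁺][A⁻]/[HA] = [H⁺]² / ([HA]₀ − [H⁺]) = (4.169e-04)² / (0.339 − 4.169e-04) = 5.13e-07.

K_a = 5.13e-07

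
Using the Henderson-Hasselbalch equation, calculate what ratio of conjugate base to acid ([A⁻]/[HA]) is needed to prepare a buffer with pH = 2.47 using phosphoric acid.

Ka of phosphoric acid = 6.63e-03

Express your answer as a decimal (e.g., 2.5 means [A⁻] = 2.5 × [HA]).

pKa = -log(6.63e-03) = 2.1785. pH = pKa + log([A⁻]/[HA]), so log([A⁻]/[HA]) = pH − pKa = 2.47 − 2.1785 = 0.2915. [A⁻]/[HA] = 10^(0.2915) = 1.96

[A⁻]/[HA] = 1.96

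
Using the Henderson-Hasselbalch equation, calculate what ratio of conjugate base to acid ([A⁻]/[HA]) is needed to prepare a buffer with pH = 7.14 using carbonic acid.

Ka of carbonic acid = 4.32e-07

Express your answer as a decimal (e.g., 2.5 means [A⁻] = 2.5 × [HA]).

pKa = -log(4.32e-07) = 6.3645. pH = pKa + log([A⁻]/[HA]), so log([A⁻]/[HA]) = pH − pKa = 7.14 − 6.3645 = 0.7755. [A⁻]/[HA] = 10^(0.7755) = 5.96

[A⁻]/[HA] = 5.96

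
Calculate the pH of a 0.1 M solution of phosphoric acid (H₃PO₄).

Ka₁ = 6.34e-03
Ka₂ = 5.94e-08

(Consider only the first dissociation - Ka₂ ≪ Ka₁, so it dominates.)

First dissociation dominates. From Ka₁ = [H⁺][HA⁻]/[H₂A], x² + Ka₁·x − Ka₁·C = 0 with C = 0.1 M and Ka₁ = 6.34e-03. Solving: [H⁺] = (−Ka₁ + √(Ka₁² + 4·Ka₁·C)) / 2 = 2.2208e-02 M. pH = -log(2.2208e-02) = 1.65.

pH = 1.65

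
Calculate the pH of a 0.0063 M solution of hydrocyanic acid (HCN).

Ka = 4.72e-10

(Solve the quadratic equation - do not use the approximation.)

x² + Ka×x - Ka×C = 0. Using quadratic formula: [H⁺] = 1.7242e-06

pH = 5.76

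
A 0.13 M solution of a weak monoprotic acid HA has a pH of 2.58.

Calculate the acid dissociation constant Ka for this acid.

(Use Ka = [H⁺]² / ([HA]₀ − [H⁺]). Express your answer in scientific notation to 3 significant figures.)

[H⁺] = 10^(−pH) = 10^(−2.58) = 2.630e-03 M. For HA ⇌ H⁺ + A⁻, Ka = [H⁺][A⁻]/[HA] = [H⁺]² / ([HA]₀ − [H⁺]) = (2.630e-03)² / (0.13 − 2.630e-03) = 5.43e-05.

K_a = 5.43e-05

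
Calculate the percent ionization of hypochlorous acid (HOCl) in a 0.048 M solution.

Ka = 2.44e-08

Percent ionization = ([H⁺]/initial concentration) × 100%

Using Ka equilibrium: x² + Ka×x - Ka×C = 0. Solving: [H⁺] = 3.4211e-05. Percent = (3.4211e-05/0.048) × 100

Percent ionization = 0.0713%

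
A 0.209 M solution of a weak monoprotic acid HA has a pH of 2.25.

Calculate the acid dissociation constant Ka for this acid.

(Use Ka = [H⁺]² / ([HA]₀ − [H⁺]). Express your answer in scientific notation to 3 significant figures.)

[H⁺] = 10^(−pH) = 10^(−2.25) = 5.623e-03 M. For HA ⇌ H⁺ + A⁻, Ka = [H⁺][A⁻]/[HA] = [H⁺]² / ([HA]₀ − [H⁺]) = (5.623e-03)² / (0.209 − 5.623e-03) = 1.55e-04.

K_a = 1.55e-04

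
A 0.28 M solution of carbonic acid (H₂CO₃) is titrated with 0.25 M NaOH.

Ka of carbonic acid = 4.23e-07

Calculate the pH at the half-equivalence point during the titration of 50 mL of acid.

At half-equivalence [HA] = [A⁻], so Henderson-Hasselbalch gives pH = pKa = -log(4.23e-07) = 6.37.

pH = pKa = 6.37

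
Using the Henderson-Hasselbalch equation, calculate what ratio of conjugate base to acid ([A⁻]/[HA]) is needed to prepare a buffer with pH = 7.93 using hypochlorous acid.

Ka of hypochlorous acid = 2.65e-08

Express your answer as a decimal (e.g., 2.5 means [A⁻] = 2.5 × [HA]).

pKa = -log(2.65e-08) = 7.5768. pH = pKa + log([A⁻]/[HA]), so log([A⁻]/[HA]) = pH − pKa = 7.93 − 7.5768 = 0.3532. [A⁻]/[HA] = 10^(0.3532) = 2.26

[A⁻]/[HA] = 2.26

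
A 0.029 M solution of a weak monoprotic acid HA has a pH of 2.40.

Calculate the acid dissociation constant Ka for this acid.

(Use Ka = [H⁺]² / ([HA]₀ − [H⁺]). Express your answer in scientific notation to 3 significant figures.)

[H⁺] = 10^(−pH) = 10^(−2.40) = 3.981e-03 M. For HA ⇌ H⁺ + A⁻, Ka = [H⁺][A⁻]/[HA] = [H⁺]² / ([HA]₀ − [H⁺]) = (3.981e-03)² / (0.029 − 3.981e-03) = 6.33e-04.

K_a = 6.33e-04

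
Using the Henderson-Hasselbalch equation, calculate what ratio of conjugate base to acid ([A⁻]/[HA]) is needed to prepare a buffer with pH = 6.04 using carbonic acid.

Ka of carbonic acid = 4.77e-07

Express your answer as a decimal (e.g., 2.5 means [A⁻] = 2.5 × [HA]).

pKa = -log(4.77e-07) = 6.3215. pH = pKa + log([A⁻]/[HA]), so log([A⁻]/[HA]) = pH − pKa = 6.04 − 6.3215 = -0.2815. [A⁻]/[HA] = 10^(-0.2815) = 0.523

[A⁻]/[HA] = 0.523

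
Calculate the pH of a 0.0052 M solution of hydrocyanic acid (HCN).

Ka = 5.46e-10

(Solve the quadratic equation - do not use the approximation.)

x² + Ka×x - Ka×C = 0. Using quadratic formula: [H⁺] = 1.6847e-06

pH = 5.77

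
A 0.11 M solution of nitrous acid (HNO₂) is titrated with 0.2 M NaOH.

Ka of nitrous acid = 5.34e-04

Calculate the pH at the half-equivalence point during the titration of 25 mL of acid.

At half-equivalence [HA] = [A⁻], so Henderson-Hasselbalch gives pH = pKa = -log(5.34e-04) = 3.27.

pH = pKa = 3.27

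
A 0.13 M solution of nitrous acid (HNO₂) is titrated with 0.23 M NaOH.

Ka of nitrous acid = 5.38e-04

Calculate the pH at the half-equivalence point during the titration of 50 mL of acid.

At half-equivalence [HA] = [A⁻], so Henderson-Hasselbalch gives pH = pKa = -log(5.38e-04) = 3.27.

pH = pKa = 3.27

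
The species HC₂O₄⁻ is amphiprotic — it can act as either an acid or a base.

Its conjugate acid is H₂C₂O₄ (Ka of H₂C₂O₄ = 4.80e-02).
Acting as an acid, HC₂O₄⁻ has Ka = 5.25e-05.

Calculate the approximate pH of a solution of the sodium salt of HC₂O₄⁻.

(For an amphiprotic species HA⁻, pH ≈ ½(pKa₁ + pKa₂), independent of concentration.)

pKa₁ = -log(4.80e-02) = 1.32; pKa₂ = -log(5.25e-05) = 4.28. For an amphiprotic species, pH ≈ ½(pKa₁ + pKa₂) = ½(1.32 + 4.28) = 2.80.

pH = 2.80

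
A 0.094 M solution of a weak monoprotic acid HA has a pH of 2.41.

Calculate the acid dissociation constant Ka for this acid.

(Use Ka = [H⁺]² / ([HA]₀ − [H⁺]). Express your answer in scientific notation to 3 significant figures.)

[H⁺] = 10^(−pH) = 10^(−2.41) = 3.890e-03 M. For HA ⇌ H⁺ + A⁻, Ka = [H⁺][A⁻]/[HA] = [H⁺]² / ([HA]₀ − [H⁺]) = (3.890e-03)² / (0.094 − 3.890e-03) = 1.68e-04.

K_a = 1.68e-04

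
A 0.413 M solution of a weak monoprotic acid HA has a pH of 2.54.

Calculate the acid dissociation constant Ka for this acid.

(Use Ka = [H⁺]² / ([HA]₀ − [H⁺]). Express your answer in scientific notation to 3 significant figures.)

[H⁺] = 10^(−pH) = 10^(−2.54) = 2.884e-03 M. For HA ⇌ H⁺ + A⁻, Ka = [H⁺][A⁻]/[HA] = [H⁺]² / ([HA]₀ − [H⁺]) = (2.884e-03)² / (0.413 − 2.884e-03) = 2.03e-05.

K_a = 2.03e-05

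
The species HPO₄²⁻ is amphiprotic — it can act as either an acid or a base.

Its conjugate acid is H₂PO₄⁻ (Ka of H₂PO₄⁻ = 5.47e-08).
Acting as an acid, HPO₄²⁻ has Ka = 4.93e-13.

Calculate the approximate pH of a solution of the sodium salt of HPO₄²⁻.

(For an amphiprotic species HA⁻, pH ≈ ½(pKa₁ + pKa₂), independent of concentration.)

pKa₁ = -log(5.47e-08) = 7.26; pKa₂ = -log(4.93e-13) = 12.31. For an amphiprotic species, pH ≈ ½(pKa₁ + pKa₂) = ½(7.26 + 12.31) = 9.78.

pH = 9.78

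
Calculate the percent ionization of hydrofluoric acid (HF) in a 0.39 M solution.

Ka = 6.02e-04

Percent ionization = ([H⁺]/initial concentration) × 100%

Using Ka equilibrium: x² + Ka×x - Ka×C = 0. Solving: [H⁺] = 1.5024e-02. Percent = (1.5024e-02/0.39) × 100

Percent ionization = 3.85%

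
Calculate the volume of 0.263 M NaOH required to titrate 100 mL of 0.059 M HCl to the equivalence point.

At equivalence: moles acid = moles base. moles HCl = 0.059 × 100/1000 = 0.0059 mol. V_base = moles / 0.263 × 1000 = 22.4 mL.

V_{base} = 22.4 mL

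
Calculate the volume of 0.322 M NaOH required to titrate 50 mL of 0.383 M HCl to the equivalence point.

At equivalence: moles acid = moles base. moles HCl = 0.383 × 50/1000 = 0.01915 mol. V_base = moles / 0.322 × 1000 = 59.5 mL.

V_{base} = 59.5 mL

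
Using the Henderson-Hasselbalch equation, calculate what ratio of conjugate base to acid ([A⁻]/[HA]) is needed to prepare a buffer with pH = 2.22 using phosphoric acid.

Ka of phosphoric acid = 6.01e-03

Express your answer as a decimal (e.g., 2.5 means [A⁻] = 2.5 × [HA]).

pKa = -log(6.01e-03) = 2.2211. pH = pKa + log([A⁻]/[HA]), so log([A⁻]/[HA]) = pH − pKa = 2.22 − 2.2211 = -0.0011. [A⁻]/[HA] = 10^(-0.0011) = 0.997

[A⁻]/[HA] = 0.997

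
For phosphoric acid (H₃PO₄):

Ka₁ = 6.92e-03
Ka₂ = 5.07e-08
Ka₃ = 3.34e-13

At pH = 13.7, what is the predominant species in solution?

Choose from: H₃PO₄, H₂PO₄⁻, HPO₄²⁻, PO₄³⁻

pKa₁ = 2.16, pKa₂ = 7.29, pKa₃ = 12.48. For a polyprotic acid the predominant species crosses at each pKa: below pKa_n the protonated form dominates, above it the deprotonated form does. At pH = 13.7, the predominant species is PO₄³⁻.

PO₄³⁻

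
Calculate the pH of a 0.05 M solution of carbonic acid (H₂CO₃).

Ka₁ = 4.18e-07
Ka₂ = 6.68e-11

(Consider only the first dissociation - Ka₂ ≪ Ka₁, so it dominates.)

First dissociation dominates. From Ka₁ = [H⁺][HA⁻]/[H₂A], x² + Ka₁·x − Ka₁·C = 0 with C = 0.05 M and Ka₁ = 4.18e-07. Solving: [H⁺] = (−Ka₁ + √(Ka₁² + 4·Ka₁·C)) / 2 = 1.4436e-04 M. pH = -log(1.4436e-04) = 3.84.

pH = 3.84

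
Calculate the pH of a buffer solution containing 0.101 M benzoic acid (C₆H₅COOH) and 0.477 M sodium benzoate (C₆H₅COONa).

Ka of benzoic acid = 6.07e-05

pKa = -log(6.07e-05) = 4.22. pH = pKa + log([A⁻]/[HA]) = 4.22 + log(0.477/0.101)

pH = 4.89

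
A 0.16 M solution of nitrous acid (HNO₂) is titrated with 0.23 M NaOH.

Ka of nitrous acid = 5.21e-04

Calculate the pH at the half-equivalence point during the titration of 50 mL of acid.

At half-equivalence [HA] = [A⁻], so Henderson-Hasselbalch gives pH = pKa = -log(5.21e-04) = 3.28.

pH = pKa = 3.28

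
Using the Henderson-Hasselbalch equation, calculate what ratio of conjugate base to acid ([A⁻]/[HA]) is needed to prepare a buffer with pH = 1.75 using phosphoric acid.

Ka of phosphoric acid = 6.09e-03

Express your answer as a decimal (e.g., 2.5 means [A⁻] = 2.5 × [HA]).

pKa = -log(6.09e-03) = 2.2154. pH = pKa + log([A⁻]/[HA]), so log([A⁻]/[HA]) = pH − pKa = 1.75 − 2.2154 = -0.4654. [A⁻]/[HA] = 10^(-0.4654) = 0.342

[A⁻]/[HA] = 0.342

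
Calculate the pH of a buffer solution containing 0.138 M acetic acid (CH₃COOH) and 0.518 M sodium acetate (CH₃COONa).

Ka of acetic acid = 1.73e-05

pKa = -log(1.73e-05) = 4.76. pH = pKa + log([A⁻]/[HA]) = 4.76 + log(0.518/0.138)

pH = 5.34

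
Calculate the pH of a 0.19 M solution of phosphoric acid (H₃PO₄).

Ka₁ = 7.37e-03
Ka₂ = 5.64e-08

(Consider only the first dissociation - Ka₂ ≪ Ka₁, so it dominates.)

First dissociation dominates. From Ka₁ = [H⁺][HA⁻]/[H₂A], x² + Ka₁·x − Ka₁·C = 0 with C = 0.19 M and Ka₁ = 7.37e-03. Solving: [H⁺] = (−Ka₁ + √(Ka₁² + 4·Ka₁·C)) / 2 = 3.3917e-02 M. pH = -log(3.3917e-02) = 1.47.

pH = 1.47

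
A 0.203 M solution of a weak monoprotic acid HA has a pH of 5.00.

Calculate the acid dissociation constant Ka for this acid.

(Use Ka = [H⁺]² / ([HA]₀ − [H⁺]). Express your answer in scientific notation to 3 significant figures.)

[H⁺] = 10^(−pH) = 10^(−5.00) = 1.000e-05 M. For HA ⇌ H⁺ + A⁻, Ka = [H⁺][A⁻]/[HA] = [H⁺]² / ([HA]₀ − [H⁺]) = (1.000e-05)² / (0.203 − 1.000e-05) = 4.93e-10.

K_a = 4.93e-10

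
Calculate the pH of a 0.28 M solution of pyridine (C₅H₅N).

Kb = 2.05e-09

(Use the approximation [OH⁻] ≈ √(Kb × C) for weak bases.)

[OH⁻] = √(Kb × C) = √(2.05e-09 × 0.28) = 2.3958e-05. pOH = 4.62, pH = 14 - pOH

pH = 9.38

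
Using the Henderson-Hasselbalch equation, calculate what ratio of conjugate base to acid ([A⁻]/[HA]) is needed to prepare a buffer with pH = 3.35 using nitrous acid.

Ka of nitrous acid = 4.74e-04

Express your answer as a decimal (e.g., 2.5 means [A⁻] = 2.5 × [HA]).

pKa = -log(4.74e-04) = 3.3242. pH = pKa + log([A⁻]/[HA]), so log([A⁻]/[HA]) = pH − pKa = 3.35 − 3.3242 = 0.0258. [A⁻]/[HA] = 10^(0.0258) = 1.06

[A⁻]/[HA] = 1.06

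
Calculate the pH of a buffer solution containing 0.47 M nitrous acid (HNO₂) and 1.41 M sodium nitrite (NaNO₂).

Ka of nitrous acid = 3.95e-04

pKa = -log(3.95e-04) = 3.40. pH = pKa + log([A⁻]/[HA]) = 3.40 + log(1.41/0.47)

pH = 3.88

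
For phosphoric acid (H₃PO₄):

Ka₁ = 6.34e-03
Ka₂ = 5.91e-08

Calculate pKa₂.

pKa₂ = -log(Ka₂) = -log(5.91e-08) = 7.23.

pK_{a2} = 7.23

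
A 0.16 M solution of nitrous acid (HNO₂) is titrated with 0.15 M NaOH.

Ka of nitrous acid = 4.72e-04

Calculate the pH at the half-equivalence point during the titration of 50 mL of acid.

At half-equivalence [HA] = [A⁻], so Henderson-Hasselbalch gives pH = pKa = -log(4.72e-04) = 3.33.

pH = pKa = 3.33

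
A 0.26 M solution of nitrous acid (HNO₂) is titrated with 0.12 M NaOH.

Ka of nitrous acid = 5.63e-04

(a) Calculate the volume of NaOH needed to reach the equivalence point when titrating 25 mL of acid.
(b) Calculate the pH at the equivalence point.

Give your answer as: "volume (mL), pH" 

moles acid = 0.26 × 25/1000 = 0.0065 mol; V_base = moles/0.12 × 1000 = 54.2 mL. At equivalence only the conjugate base is present: [A⁻] = 0.0065/0.079 = 8.2105e-02 M. Kb = Kw/Ka = 1.78e-11; [OH⁻] = √(Kb × [A⁻]) = 1.2076e-06; pOH = 5.92; pH = 14 - pOH = 8.08.

V = 54.2 mL, pH = 8.08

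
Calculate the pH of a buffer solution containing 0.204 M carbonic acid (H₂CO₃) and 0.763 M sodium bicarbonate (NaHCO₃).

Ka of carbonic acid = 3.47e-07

pKa = -log(3.47e-07) = 6.46. pH = pKa + log([A⁻]/[HA]) = 6.46 + log(0.763/0.204)

pH = 7.03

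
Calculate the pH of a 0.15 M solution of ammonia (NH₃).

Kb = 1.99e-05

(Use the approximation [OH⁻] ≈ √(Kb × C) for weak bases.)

[OH⁻] = √(Kb × C) = √(1.99e-05 × 0.15) = 1.7277e-03. pOH = 2.76, pH = 14 - pOH

pH = 11.24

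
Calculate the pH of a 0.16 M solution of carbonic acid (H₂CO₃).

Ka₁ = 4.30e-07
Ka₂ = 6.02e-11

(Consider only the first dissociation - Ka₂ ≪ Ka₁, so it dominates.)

First dissociation dominates. From Ka₁ = [H⁺][HA⁻]/[H₂A], x² + Ka₁·x − Ka₁·C = 0 with C = 0.16 M and Ka₁ = 4.30e-07. Solving: [H⁺] = (−Ka₁ + √(Ka₁² + 4·Ka₁·C)) / 2 = 2.6208e-04 M. pH = -log(2.6208e-04) = 3.58.

pH = 3.58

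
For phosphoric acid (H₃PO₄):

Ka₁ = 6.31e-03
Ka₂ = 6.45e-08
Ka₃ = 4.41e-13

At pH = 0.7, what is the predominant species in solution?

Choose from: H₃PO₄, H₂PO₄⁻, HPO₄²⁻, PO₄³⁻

pKa₁ = 2.20, pKa₂ = 7.19, pKa₃ = 12.36. For a polyprotic acid the predominant species crosses at each pKa: below pKa_n the protonated form dominates, above it the deprotonated form does. At pH = 0.7, the predominant species is H₃PO₄.

H₃PO₄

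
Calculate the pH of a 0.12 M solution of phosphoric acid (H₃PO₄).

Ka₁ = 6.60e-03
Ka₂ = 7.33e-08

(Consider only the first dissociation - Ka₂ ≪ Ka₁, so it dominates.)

First dissociation dominates. From Ka₁ = [H⁺][HA⁻]/[H₂A], x² + Ka₁·x − Ka₁·C = 0 with C = 0.12 M and Ka₁ = 6.60e-03. Solving: [H⁺] = (−Ka₁ + √(Ka₁² + 4·Ka₁·C)) / 2 = 2.5035e-02 M. pH = -log(2.5035e-02) = 1.60.

pH = 1.60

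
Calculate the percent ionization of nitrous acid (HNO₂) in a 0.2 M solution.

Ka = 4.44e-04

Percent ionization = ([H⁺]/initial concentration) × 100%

Using Ka equilibrium: x² + Ka×x - Ka×C = 0. Solving: [H⁺] = 9.2040e-03. Percent = (9.2040e-03/0.2) × 100

Percent ionization = 4.6%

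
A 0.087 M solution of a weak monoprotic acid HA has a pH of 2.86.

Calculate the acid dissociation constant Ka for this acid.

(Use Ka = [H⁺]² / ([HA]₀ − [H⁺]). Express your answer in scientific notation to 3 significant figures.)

[H⁺] = 10^(−pH) = 10^(−2.86) = 1.380e-03 M. For HA ⇌ H⁺ + A⁻, Ka = [H⁺][A⁻]/[HA] = [H⁺]² / ([HA]₀ − [H⁺]) = (1.380e-03)² / (0.087 − 1.380e-03) = 2.23e-05.

K_a = 2.23e-05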